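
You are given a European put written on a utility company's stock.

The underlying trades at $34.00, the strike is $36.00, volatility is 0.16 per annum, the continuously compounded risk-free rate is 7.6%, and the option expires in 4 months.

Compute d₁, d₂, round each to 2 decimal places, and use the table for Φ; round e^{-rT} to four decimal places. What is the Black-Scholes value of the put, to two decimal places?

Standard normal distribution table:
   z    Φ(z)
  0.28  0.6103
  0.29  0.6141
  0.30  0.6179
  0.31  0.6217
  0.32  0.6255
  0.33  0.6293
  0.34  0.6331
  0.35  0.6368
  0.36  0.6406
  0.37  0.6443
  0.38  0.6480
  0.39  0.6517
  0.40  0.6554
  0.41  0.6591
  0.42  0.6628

$1.87

T = 0.3333;  σ√T = 0.0924
d₁ = [ln(34/36) + (0.076 + 0.16²/2)·0.3333] / 0.0924 = [-0.0572 + 0.0296] / 0.0924 = -0.2983 → -0.30
d₂ = d₁ − σ√T = -0.2983 − 0.0924 = -0.3907 → -0.39
exp(−rT) = exp(−0.076·0.3333) = 0.9750
N(−d₂) = N(0.39) = 0.6517;  N(−d₁) = N(0.30) = 0.6179
P = 36·0.9750·0.6517 − 34·0.6179 = 22.8747 − 21.0086 = 1.8661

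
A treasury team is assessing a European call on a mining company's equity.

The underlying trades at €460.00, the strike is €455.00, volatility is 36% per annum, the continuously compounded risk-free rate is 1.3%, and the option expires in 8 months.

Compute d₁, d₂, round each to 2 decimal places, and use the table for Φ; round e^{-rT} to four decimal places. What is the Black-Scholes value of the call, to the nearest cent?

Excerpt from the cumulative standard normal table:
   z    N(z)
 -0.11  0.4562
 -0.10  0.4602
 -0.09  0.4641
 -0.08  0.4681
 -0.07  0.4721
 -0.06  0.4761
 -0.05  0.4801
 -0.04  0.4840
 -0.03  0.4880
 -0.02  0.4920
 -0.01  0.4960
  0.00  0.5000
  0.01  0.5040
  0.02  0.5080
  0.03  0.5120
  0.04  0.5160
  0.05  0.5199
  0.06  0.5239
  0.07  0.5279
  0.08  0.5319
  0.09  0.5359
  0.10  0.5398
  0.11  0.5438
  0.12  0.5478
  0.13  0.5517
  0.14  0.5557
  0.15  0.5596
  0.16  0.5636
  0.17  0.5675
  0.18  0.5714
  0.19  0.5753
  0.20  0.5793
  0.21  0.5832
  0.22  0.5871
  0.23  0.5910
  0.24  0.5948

€57.12

σ√T = 0.36·√0.6667 = 0.2939
ln(S/K) + (r + σ²/2)T = ln(460/455) + (0.013 + 0.36²/2)·0.6667 = 0.0109 + 0.0519 = 0.0628
d₁ = 0.0628 / 0.2939 = 0.2136 which rounds to 0.21
d₂ = d₁ − σ√T = 0.2136 − 0.2939 = -0.0803 which rounds to -0.08
exp(−rT) = exp(−0.013·0.6667) = 0.9914
N(d₁) = N(0.21) = 0.5832;  N(d₂) = N(-0.08) = 0.4681
C = 460·0.5832 − 455·0.9914·0.4681 = 268.2720 − 211.1538 = 57.1182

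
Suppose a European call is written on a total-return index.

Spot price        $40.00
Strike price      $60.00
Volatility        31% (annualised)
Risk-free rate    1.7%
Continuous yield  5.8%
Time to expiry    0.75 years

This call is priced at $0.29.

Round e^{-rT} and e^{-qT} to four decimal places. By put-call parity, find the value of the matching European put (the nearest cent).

exp(−qT) = exp(−0.058·0.75) = 0.9574;  exp(−rT) = exp(−0.017·0.75) = 0.9873
Put-call parity: C − P = S·e^(−qT) − K·e^(−rT) = 40·0.9574 − 60·0.9873 = 38.2960 − 59.2380 = -20.9420
P = C − (C − P) = 0.29 − (-20.9420) = 21.2320

$21.23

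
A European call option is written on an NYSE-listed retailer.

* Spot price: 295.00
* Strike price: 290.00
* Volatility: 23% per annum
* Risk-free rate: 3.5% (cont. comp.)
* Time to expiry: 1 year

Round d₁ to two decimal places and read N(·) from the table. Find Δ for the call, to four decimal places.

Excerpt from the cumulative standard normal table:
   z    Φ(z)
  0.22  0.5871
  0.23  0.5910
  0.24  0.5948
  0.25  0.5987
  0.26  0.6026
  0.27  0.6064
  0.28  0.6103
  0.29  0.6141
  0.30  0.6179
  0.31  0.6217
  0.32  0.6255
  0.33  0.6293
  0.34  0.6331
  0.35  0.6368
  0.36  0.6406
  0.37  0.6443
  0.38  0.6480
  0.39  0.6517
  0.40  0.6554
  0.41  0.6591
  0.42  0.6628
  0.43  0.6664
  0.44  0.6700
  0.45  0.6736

0.6331

T = 1;  σ√T = 0.2300
d₁ = [ln(295/290) + (0.035 + 0.23²/2)·1] / 0.2300 = [0.0171 + 0.0615] / 0.2300 = 0.3415 ≈ 0.34
N(d₁) = N(0.34) = 0.6331
Δ_call = N(d₁) = 0.6331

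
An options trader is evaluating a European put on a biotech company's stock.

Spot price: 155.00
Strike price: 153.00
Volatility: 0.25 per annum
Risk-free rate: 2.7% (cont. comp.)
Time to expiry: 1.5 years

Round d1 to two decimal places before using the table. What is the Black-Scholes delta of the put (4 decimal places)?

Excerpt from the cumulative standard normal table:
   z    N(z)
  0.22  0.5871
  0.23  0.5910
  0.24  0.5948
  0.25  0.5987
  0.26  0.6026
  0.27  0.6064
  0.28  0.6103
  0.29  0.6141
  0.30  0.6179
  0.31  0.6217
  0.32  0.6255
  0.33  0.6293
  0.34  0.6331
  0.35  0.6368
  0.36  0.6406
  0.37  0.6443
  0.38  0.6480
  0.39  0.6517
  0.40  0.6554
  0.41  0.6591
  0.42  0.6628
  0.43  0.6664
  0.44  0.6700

T = 1.5;  σ√T = 0.3062
d₁ = [ln(155/153) + (0.027 + ½·0.25²)·1.5] / (σ√T) = (0.0130 + 0.0874) / 0.3062 = 0.3278 → 0.33
N(d₁) = N(0.33) = 0.6293
Δ_put = N(d₁) − 1 = 0.6293 − 1 = -0.3707

-0.3707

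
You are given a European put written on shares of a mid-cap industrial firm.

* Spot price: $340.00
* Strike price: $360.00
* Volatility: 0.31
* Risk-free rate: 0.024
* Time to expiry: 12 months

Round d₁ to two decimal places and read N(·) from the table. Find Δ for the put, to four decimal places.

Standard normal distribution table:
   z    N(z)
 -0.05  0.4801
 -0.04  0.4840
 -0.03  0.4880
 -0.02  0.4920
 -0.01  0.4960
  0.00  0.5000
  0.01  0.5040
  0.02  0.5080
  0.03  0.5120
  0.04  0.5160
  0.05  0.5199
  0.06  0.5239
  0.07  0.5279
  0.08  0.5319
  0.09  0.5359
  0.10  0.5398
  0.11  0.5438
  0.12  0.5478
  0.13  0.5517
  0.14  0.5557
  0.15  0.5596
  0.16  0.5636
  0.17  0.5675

-0.4801

σ√T = 0.31 × 1.0000 = 0.3100
ln(S/K) + (r + σ²/2)T = ln(340/360) + (0.024 + 0.31²/2)·1 = -0.0572 + 0.0721 = 0.0149
d₁ = 0.0149 / 0.3100 = 0.0480 ⇒ 0.05
N(d₁) = N(0.05) = 0.5199
Δ_put = N(d₁) − 1 = 0.5199 − 1 = -0.4801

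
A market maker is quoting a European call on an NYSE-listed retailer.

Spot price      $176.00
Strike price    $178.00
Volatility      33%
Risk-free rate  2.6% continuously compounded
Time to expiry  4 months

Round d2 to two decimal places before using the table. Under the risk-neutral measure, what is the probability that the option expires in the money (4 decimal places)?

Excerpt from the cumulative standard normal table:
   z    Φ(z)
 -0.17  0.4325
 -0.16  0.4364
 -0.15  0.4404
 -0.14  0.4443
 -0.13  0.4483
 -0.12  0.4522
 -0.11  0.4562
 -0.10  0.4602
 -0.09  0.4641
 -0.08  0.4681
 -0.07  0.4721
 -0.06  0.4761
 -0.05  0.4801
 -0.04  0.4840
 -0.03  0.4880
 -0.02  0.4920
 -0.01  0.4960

T = 0.3333;  σ√T = 0.1905
d₁ = [ln(176/178) + (0.026 + ½·0.33²)·0.3333] / (σ√T) = (-0.0113 + 0.0268) / 0.1905 = 0.0814 ≈ 0.08
d₂ = 0.0814 − 0.1905 = -0.1091 ≈ -0.11
Risk-neutral Pr[S_T > K] = N(d₂) = N(-0.11) = 0.4562

0.4562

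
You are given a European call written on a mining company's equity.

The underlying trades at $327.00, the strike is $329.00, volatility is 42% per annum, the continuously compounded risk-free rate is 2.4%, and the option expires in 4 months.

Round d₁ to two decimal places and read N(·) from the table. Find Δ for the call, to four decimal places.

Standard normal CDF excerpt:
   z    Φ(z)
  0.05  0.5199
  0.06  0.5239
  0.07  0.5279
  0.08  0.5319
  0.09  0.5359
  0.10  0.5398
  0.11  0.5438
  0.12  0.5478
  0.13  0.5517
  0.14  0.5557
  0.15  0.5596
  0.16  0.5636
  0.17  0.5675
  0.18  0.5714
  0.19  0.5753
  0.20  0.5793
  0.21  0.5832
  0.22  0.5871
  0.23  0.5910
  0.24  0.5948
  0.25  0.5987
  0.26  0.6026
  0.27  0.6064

0.5517

T = 0.3333;  σ√T = 0.2425
d₁ = [ln(327/329) + (0.024 + ½·0.42²)·0.3333] / (σ√T) = (-0.0061 + 0.0374) / 0.2425 = 0.1291 → 0.13
N(d₁) = N(0.13) = 0.5517
Δ_call = N(d₁) = 0.5517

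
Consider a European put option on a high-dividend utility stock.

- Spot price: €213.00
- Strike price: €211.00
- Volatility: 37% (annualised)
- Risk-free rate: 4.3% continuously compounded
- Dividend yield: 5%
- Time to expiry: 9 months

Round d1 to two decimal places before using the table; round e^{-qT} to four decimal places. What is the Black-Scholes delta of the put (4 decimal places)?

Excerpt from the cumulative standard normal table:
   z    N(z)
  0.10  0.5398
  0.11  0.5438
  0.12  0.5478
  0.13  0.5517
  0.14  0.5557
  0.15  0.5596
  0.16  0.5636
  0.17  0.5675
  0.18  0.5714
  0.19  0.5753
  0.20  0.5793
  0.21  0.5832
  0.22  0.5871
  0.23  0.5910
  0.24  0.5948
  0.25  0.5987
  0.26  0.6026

T = 0.75;  σ√T = 0.3204
d₁ = [ln(213/211) + (0.043 − 0.05 + 0.37²/2)·0.75] / 0.3204 = [0.0094 + 0.0461] / 0.3204 = 0.1733 which rounds to 0.17
N(d₁) = N(0.17) = 0.5675
Δ_put = exp(−qT)·(N(d₁) − 1) = 0.9632·(0.5675 − 1) = -0.4166

-0.4166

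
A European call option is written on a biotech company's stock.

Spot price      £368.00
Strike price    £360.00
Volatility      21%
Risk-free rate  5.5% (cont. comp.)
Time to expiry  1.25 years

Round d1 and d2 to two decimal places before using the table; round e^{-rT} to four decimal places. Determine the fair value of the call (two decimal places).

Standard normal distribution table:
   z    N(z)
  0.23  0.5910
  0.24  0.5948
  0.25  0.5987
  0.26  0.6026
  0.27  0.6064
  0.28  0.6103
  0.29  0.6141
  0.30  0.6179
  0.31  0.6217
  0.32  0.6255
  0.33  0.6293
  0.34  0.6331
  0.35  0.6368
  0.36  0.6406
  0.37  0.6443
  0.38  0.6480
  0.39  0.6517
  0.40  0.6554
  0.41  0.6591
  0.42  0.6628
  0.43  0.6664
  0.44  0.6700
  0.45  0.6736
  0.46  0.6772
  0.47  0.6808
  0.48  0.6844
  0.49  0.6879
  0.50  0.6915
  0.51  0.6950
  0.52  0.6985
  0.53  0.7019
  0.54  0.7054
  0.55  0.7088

σ√T = 0.21 × 1.1180 = 0.2348
ln(S/K) + (r + σ²/2)T = ln(368/360) + (0.055 + 0.21²/2)·1.25 = 0.0220 + 0.0963 = 0.1183
d₁ = 0.1183 / 0.2348 = 0.5038 → 0.50
d₂ = d₁ − σ√T = 0.5038 − 0.2348 = 0.2690 → 0.27
e^(−rT) = e^(−0.055·1.25) = 0.9336
N(d₁) = N(0.50) = 0.6915;  N(d₂) = N(0.27) = 0.6064
C = 368·0.6915 − 360·0.9336·0.6064 = 254.4720 − 203.8086 = 50.6634

£50.66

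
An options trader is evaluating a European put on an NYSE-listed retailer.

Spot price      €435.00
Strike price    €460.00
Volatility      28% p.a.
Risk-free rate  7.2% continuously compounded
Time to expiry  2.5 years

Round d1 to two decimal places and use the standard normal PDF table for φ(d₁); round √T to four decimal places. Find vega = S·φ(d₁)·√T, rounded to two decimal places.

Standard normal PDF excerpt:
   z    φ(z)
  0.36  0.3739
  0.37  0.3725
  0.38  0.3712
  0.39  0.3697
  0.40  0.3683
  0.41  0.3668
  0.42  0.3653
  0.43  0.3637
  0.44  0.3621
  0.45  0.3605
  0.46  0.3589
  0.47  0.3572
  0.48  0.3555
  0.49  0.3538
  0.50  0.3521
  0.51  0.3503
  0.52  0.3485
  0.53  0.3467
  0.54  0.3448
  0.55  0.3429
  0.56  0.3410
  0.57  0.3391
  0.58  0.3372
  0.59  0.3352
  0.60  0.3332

242.17

σ√T = 0.28·√2.5 = 0.4427
ln(S/K) + (r + σ²/2)T = ln(435/460) + (0.072 + 0.28²/2)·2.5 = -0.0559 + 0.2780 = 0.2221
d₁ = 0.2221 / 0.4427 = 0.5017 which rounds to 0.50
√T = √2.5 = 1.5811
φ(d₁) = φ(0.50) = 0.3521
vega = S·φ(d₁)·√T = 435·0.3521·1.5811 = 242.1668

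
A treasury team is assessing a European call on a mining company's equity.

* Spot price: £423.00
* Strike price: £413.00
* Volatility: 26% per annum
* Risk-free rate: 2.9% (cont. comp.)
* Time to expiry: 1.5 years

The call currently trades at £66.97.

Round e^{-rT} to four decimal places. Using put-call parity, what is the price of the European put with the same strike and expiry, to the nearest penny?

£39.38

exp(−rT) = exp(−0.029·1.5) = 0.9574
Put-call parity: C − P = S − K·e^(−rT) = 423 − 413·0.9574 = 423 − 395.4062 = 27.5938
P = C − (C − P) = 66.97 − (27.5938) = 39.3762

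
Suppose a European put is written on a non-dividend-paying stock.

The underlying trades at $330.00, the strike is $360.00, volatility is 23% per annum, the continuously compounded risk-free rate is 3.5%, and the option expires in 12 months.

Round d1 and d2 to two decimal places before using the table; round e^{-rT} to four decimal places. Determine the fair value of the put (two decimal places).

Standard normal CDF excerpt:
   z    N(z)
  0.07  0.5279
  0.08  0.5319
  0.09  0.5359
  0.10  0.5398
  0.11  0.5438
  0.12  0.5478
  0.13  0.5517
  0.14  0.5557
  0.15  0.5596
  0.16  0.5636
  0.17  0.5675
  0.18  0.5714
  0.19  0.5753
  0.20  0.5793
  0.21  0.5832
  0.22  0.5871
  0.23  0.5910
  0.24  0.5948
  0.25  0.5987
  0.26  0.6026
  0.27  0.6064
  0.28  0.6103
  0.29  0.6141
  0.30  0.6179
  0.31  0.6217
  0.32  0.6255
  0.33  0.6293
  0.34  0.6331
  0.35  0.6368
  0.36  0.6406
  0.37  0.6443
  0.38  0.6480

T = 1;  σ√T = 0.2300
d₁ = [ln(330/360) + (0.035 + ½·0.23²)·1] / (σ√T) = (-0.0870 + 0.0615) / 0.2300 = -0.1111 → -0.11
d₂ = -0.1111 − 0.2300 = -0.3411 → -0.34
e^(−rT) = e^(−0.035·1) = 0.9656
P = 360·0.9656·N(0.34) − 330·N(0.11) = 360·0.9656·0.6331 − 330·0.5438 = 220.0757 − 179.4540 = 40.6217

$40.62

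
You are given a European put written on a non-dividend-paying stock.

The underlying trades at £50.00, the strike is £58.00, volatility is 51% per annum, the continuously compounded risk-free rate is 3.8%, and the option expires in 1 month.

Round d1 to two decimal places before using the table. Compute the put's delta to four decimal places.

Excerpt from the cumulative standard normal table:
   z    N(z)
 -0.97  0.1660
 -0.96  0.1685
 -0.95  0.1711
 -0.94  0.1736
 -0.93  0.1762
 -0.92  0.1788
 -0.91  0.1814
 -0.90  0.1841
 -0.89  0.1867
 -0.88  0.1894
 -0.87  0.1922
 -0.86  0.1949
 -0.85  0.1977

T = 0.08333;  σ√T = 0.1472
d₁ = [ln(50/58) + (0.038 + 0.51²/2)·0.08333] / 0.1472 = [-0.1484 + 0.0140] / 0.1472 = -0.9130 ≈ -0.91
N(d₁) = N(-0.91) = 0.1814
Δ_put = N(d₁) − 1 = 0.1814 − 1 = -0.8186

-0.8186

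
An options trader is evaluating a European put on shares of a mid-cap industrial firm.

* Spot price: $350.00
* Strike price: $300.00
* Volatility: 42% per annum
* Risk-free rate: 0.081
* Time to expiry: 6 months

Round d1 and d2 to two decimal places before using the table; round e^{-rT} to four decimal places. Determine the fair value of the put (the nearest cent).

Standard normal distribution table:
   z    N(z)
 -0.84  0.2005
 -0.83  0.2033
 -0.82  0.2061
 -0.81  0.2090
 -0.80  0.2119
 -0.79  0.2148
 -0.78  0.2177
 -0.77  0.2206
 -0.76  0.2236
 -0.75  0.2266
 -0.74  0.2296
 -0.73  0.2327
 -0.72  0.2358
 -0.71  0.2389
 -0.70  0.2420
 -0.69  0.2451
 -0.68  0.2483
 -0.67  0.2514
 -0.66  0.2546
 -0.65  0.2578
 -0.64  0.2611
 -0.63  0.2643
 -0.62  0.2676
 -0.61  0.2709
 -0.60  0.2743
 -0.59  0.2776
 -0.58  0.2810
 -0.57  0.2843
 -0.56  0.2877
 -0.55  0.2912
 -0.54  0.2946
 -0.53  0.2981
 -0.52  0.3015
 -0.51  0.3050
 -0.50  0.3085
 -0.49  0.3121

σ√T = 0.42 × 0.7071 = 0.2970
d₁ = [ln(350/300) + (0.081 + ½·0.42²)·0.5] / (σ√T) = (0.1542 + 0.0846) / 0.2970 = 0.8039 → 0.80
d₂ = 0.8039 − 0.2970 = 0.5069 → 0.51
e^(−rT) = e^(−0.081·0.5) = 0.9603
N(−d₂) = N(-0.51) = 0.3050;  N(−d₁) = N(-0.80) = 0.2119
P = 300·0.9603·0.3050 − 350·0.2119 = 87.8675 − 74.1650 = 13.7024

$13.70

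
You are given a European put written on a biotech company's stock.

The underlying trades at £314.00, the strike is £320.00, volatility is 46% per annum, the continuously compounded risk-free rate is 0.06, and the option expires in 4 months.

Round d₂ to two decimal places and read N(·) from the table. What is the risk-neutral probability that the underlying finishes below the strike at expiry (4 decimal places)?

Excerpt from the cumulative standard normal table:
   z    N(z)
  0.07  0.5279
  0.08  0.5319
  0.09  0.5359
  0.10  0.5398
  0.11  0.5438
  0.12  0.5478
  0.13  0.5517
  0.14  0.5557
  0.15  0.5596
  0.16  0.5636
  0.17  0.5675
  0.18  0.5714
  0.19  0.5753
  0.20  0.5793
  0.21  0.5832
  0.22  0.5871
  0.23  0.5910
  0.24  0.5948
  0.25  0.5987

σ√T = 0.46·√0.3333 = 0.2656
d₁ = [ln(314/320) + (0.06 + ½·0.46²)·0.3333] / (σ√T) = (-0.0189 + 0.0553) / 0.2656 = 0.1368 → 0.14
d₂ = 0.1368 − 0.2656 = -0.1288 → -0.13
Pr(exercise) under Q = N(−d₂) = N(0.13) = 0.5517

0.5517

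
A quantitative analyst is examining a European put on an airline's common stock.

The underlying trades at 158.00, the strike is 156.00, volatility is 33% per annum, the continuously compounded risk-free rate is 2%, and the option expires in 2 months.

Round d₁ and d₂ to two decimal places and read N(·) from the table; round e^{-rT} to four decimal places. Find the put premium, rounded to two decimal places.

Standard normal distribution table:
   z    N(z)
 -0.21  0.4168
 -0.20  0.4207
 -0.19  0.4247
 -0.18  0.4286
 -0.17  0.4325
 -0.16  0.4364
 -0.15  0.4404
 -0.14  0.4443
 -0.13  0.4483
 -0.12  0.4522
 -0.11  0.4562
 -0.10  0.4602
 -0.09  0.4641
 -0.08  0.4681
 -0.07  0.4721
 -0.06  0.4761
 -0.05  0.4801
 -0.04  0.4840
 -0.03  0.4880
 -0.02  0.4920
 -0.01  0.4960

7.55

σ√T = 0.33 × 0.4082 = 0.1347
d₁ = [ln(158/156) + (0.02 + ½·0.33²)·0.1667] / (σ√T) = (0.0127 + 0.0124) / 0.1347 = 0.1867 ≈ 0.19
d₂ = 0.1867 − 0.1347 = 0.0519 ≈ 0.05
e^(−rT) = e^(−0.02·0.1667) = 0.9967
N(−d₂) = N(-0.05) = 0.4801;  N(−d₁) = N(-0.19) = 0.4247
P = 156·0.9967·0.4801 − 158·0.4247 = 74.6484 − 67.1026 = 7.5458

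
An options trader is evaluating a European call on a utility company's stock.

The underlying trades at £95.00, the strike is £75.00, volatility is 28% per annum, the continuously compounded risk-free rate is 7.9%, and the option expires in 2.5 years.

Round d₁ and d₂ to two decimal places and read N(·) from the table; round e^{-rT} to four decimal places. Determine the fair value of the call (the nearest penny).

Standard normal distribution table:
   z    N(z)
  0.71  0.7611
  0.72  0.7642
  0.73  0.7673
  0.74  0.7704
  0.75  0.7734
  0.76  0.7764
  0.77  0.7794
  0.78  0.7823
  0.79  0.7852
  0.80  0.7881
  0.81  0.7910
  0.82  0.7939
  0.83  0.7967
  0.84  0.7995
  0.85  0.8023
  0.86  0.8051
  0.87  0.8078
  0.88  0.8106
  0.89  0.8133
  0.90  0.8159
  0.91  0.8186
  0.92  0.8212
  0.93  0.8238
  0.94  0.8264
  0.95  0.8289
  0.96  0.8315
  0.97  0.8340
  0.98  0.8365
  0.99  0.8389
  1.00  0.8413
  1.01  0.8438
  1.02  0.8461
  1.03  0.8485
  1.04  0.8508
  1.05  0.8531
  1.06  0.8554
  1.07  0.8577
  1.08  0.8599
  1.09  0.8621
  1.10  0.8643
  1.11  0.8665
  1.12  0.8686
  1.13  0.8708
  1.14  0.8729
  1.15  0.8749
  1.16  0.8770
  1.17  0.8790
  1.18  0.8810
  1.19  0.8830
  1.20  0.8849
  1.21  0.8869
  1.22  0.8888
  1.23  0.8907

£36.27

T = 2.5;  σ√T = 0.4427
d₁ = [ln(95/75) + (0.079 + 0.28²/2)·2.5] / 0.4427 = [0.2364 + 0.2955] / 0.4427 = 1.2014 ⇒ 1.20
d₂ = d₁ − σ√T = 1.2014 − 0.4427 = 0.7587 ⇒ 0.76
exp(−rT) = exp(−0.079·2.5) = 0.8208
N(d₁) = N(1.20) = 0.8849;  N(d₂) = N(0.76) = 0.7764
C = 95·0.8849 − 75·0.8208·0.7764 = 84.0655 − 47.7952 = 36.2703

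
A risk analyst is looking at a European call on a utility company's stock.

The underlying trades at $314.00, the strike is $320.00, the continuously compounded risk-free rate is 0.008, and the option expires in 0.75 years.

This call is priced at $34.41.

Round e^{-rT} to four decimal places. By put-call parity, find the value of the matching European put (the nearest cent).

exp(−rT) = exp(−0.008·0.75) = 0.9940
Put-call parity: C − P = S − K·e^(−rT) = 314 − 320·0.9940 = 314 − 318.0800 = -4.0800
P = C − (C − P) = 34.41 − (-4.0800) = 38.4900

$38.49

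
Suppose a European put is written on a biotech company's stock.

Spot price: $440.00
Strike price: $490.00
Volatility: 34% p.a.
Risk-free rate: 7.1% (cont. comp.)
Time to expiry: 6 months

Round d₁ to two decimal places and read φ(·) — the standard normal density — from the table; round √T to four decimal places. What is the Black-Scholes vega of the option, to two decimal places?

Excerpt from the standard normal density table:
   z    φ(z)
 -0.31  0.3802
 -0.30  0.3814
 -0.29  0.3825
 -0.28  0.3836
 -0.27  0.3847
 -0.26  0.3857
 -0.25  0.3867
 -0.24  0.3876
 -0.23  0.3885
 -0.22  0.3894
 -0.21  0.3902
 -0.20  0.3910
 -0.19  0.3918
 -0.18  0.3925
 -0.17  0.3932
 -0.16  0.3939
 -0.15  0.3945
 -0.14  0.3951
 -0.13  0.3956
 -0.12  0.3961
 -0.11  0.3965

σ√T = 0.34 × 0.7071 = 0.2404
d₁ = [ln(440/490) + (0.071 + 0.34²/2)·0.5] / 0.2404 = [-0.1076 + 0.0644] / 0.2404 = -0.1798 ≈ -0.18
√T = √0.5 = 0.7071
φ(d₁) = φ(-0.18) = 0.3925
vega = S·φ(d₁)·√T = 440·0.3925·0.7071 = 122.1162
(Call and put vega coincide under Black-Scholes.)

122.12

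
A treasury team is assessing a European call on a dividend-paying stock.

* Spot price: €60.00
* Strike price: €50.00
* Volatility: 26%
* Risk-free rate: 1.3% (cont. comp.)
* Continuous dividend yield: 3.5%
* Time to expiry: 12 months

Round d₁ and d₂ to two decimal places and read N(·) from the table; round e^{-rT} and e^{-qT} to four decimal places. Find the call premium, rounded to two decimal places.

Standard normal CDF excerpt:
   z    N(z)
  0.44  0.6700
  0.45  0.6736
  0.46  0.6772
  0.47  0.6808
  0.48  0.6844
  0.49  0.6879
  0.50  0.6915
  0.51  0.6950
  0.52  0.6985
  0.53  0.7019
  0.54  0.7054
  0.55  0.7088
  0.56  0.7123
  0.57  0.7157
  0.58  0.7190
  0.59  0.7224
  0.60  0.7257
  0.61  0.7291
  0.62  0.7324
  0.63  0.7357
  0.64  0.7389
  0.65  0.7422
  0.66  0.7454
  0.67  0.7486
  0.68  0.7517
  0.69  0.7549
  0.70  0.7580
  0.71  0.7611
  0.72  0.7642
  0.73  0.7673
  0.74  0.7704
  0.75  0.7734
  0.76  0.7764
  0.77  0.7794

σ√T = 0.26·√1 = 0.2600
d₁ = [ln(60/50) + (0.013 − 0.035 + 0.26²/2)·1] / 0.2600 = [0.1823 + 0.0118] / 0.2600 = 0.7466 ⇒ 0.75
d₂ = d₁ − σ√T = 0.7466 − 0.2600 = 0.4866 ⇒ 0.49
exp(−qT) = exp(−0.035·1) = 0.9656;  exp(−rT) = exp(−0.013·1) = 0.9871
N(d₁) = N(0.75) = 0.7734;  N(d₂) = N(0.49) = 0.6879
C = 60·0.9656·0.7734 − 50·0.9871·0.6879 = 44.8077 − 33.9513 = 10.8564

€10.86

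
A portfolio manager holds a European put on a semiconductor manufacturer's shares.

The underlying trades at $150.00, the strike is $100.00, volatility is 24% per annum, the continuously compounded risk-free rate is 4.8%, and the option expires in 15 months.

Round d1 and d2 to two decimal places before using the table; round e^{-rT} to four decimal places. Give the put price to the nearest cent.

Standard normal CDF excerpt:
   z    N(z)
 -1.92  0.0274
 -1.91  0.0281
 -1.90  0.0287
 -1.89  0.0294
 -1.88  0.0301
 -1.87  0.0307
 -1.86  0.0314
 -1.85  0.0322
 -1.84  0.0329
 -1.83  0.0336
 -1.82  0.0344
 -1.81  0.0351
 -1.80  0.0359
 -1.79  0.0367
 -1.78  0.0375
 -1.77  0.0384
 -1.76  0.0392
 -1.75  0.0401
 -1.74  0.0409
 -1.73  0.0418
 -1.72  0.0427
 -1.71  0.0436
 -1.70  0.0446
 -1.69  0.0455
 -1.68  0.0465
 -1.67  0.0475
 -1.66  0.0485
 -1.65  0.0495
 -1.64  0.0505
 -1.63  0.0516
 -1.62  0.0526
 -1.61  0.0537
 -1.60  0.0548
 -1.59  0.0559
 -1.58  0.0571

$0.56

σ√T = 0.24 × 1.1180 = 0.2683
d₁ = [ln(150/100) + (0.048 + ½·0.24²)·1.25] / (σ√T) = (0.4055 + 0.0960) / 0.2683 = 1.8689 which rounds to 1.87
d₂ = 1.8689 − 0.2683 = 1.6005 which rounds to 1.60
e^(−rT) = e^(−0.048·1.25) = 0.9418
N(−d₂) = N(-1.60) = 0.0548;  N(−d₁) = N(-1.87) = 0.0307
P = 100·0.9418·0.0548 − 150·0.0307 = 5.1611 − 4.6050 = 0.5561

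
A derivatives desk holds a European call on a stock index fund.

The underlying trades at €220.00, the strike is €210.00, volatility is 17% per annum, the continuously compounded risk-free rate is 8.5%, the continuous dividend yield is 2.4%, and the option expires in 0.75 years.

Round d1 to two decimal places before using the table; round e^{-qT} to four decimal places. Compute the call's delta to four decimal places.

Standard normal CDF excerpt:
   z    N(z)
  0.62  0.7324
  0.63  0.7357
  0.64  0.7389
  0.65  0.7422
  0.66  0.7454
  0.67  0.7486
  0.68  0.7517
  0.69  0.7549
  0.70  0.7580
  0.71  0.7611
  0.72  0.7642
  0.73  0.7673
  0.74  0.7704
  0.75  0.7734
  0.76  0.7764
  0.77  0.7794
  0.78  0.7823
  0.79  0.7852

0.7445

σ√T = 0.17·√0.75 = 0.1472
d₁ = [ln(220/210) + (0.085 − 0.024 + ½·0.17²)·0.75] / (σ√T) = (0.0465 + 0.0566) / 0.1472 = 0.7003 → 0.70
N(d₁) = N(0.70) = 0.7580
Δ_call = e^(−qT)·N(d₁) = 0.9822·0.7580 = 0.7445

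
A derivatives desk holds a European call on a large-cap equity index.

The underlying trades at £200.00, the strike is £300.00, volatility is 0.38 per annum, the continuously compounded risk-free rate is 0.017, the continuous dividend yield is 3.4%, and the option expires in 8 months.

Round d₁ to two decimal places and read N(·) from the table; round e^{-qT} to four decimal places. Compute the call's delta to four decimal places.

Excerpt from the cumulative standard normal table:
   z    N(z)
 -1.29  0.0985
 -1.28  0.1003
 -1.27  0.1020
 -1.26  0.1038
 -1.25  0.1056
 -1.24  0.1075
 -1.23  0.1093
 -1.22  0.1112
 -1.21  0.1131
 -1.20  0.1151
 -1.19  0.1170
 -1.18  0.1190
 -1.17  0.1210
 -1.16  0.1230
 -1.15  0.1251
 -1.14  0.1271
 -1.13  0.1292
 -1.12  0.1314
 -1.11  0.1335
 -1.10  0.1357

0.1144

T = 0.6667;  σ√T = 0.3103
ln(S/K) + (r − q + σ²/2)T = ln(200/300) + (0.017 − 0.034 + 0.38²/2)·0.6667 = -0.4055 + 0.0368 = -0.3687
d₁ = -0.3687 / 0.3103 = -1.1882 → -1.19
N(d₁) = N(-1.19) = 0.1170
Δ_call = e^(−qT)·N(d₁) = 0.9776·0.1170 = 0.1144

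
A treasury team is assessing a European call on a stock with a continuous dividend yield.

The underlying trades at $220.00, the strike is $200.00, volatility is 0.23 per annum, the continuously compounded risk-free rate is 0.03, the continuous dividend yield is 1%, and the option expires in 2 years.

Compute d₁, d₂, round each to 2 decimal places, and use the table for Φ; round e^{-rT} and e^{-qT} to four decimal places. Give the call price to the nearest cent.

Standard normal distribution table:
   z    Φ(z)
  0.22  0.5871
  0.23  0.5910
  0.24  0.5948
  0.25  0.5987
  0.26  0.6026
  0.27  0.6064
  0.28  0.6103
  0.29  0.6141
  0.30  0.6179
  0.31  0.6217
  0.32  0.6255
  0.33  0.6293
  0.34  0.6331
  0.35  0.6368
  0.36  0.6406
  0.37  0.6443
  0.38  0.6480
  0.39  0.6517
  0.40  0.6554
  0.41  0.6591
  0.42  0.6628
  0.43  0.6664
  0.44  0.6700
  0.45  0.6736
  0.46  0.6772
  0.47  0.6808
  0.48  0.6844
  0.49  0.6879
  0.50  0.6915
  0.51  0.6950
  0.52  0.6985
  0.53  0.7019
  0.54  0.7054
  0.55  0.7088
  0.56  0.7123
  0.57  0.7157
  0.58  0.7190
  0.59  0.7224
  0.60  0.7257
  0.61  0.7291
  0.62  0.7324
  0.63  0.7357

$42.28

σ√T = 0.23 × 1.4142 = 0.3253
d₁ = [ln(220/200) + (0.03 − 0.01 + ½·0.23²)·2] / (σ√T) = (0.0953 + 0.0929) / 0.3253 = 0.5786 → 0.58
d₂ = 0.5786 − 0.3253 = 0.2534 → 0.25
exp(−qT) = exp(−0.01·2) = 0.9802;  exp(−rT) = exp(−0.03·2) = 0.9418
N(d₁) = N(0.58) = 0.7190;  N(d₂) = N(0.25) = 0.5987
C = 220·0.9802·0.7190 − 200·0.9418·0.5987 = 155.0480 − 112.7711 = 42.2769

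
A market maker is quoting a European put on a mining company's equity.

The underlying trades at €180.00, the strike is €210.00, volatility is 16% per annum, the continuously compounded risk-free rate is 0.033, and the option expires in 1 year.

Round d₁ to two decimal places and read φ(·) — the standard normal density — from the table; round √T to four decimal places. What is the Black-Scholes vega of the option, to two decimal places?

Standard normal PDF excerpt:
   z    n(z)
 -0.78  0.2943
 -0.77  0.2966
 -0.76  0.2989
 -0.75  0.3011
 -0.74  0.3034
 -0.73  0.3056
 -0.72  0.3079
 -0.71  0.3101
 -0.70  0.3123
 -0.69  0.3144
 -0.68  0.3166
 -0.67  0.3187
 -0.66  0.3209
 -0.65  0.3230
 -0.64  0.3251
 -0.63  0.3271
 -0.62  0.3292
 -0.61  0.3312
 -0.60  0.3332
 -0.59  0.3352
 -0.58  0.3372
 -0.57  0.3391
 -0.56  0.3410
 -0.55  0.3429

T = 1;  σ√T = 0.1600
d₁ = [ln(180/210) + (0.033 + 0.16²/2)·1] / 0.1600 = [-0.1542 + 0.0458] / 0.1600 = -0.6772 ≈ -0.68
√T = √1 = 1.0000
φ(d₁) = φ(-0.68) = 0.3166
vega = S·φ(d₁)·√T = 180·0.3166·1.0000 = 56.9880

56.99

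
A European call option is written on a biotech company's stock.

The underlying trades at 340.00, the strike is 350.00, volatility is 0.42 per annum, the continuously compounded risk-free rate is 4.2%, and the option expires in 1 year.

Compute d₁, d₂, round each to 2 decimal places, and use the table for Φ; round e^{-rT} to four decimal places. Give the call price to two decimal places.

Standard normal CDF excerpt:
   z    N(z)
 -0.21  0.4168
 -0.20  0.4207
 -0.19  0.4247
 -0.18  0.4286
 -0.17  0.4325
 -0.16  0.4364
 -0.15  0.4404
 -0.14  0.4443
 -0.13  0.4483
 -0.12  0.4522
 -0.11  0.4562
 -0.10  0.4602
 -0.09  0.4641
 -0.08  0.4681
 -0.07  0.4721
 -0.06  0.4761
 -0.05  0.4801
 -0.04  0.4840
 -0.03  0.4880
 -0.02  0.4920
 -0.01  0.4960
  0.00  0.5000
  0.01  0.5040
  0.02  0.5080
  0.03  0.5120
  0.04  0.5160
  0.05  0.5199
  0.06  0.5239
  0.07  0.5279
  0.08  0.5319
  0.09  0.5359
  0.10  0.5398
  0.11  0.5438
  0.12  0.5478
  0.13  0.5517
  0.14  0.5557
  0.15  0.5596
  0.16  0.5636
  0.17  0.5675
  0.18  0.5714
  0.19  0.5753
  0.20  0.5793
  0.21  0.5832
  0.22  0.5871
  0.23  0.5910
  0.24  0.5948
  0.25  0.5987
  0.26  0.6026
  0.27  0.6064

T = 1;  σ√T = 0.4200
d₁ = [ln(340/350) + (0.042 + ½·0.42²)·1] / (σ√T) = (-0.0290 + 0.1302) / 0.4200 = 0.2410 ≈ 0.24
d₂ = 0.2410 − 0.4200 = -0.1790 ≈ -0.18
e^(−rT) = e^(−0.042·1) = 0.9589
C = 340·N(0.24) − 350·0.9589·N(-0.18) = 340·0.5948 − 350·0.9589·0.4286 = 202.2320 − 143.8446 = 58.3874

58.39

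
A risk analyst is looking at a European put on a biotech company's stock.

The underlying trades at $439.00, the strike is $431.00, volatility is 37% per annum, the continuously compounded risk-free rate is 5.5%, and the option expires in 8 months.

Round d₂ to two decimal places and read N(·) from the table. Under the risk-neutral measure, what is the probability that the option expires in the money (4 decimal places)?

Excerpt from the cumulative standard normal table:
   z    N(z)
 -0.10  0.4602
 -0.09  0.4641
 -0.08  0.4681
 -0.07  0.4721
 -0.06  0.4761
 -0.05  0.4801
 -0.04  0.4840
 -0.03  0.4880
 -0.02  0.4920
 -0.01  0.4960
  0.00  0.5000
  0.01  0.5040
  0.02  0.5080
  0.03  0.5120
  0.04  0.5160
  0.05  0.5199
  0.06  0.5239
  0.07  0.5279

0.4880

T = 0.6667;  σ√T = 0.3021
d₁ = [ln(439/431) + (0.055 + 0.37²/2)·0.6667] / 0.3021 = [0.0184 + 0.0823] / 0.3021 = 0.3333 ⇒ 0.33
d₂ = d₁ − σ√T = 0.3333 − 0.3021 = 0.0312 ⇒ 0.03
Risk-neutral Pr[S_T < K] = N(−d₂) = N(-0.03) = 0.4880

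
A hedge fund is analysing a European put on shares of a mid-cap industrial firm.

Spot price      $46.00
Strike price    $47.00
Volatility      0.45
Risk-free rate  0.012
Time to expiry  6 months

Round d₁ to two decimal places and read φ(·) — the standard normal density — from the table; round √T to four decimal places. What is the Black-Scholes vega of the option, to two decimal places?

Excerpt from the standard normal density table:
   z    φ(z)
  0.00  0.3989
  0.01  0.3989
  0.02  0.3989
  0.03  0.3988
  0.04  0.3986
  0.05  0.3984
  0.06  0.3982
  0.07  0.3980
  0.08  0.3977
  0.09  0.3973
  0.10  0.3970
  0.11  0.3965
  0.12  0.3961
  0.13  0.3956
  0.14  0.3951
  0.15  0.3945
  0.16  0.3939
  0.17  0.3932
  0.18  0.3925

12.90

σ√T = 0.45·√0.5 = 0.3182
d₁ = [ln(46/47) + (0.012 + ½·0.45²)·0.5] / (σ√T) = (-0.0215 + 0.0566) / 0.3182 = 0.1104 which rounds to 0.11
√T = √0.5 = 0.7071
φ(d₁) = φ(0.11) = 0.3965
vega = S·φ(d₁)·√T = 46·0.3965·0.7071 = 12.8968
(Call and put vega coincide under Black-Scholes.)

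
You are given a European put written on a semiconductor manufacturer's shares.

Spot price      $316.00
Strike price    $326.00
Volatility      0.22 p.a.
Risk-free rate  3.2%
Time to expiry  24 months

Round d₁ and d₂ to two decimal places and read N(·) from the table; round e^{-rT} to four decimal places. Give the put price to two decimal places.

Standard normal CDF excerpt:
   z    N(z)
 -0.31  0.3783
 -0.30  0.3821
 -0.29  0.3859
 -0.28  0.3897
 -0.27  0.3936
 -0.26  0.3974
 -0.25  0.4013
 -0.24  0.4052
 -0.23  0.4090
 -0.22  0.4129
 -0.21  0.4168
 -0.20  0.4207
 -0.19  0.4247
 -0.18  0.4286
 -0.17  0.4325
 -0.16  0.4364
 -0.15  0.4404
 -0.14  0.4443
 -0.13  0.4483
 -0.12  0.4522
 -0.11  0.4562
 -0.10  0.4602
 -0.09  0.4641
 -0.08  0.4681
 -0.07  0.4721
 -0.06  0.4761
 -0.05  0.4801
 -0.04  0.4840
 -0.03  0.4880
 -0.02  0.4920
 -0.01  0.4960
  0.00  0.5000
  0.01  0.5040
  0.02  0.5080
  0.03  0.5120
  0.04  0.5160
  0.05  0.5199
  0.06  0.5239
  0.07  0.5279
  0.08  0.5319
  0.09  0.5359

$33.40

σ√T = 0.22·√2 = 0.3111
d₁ = [ln(316/326) + (0.032 + ½·0.22²)·2] / (σ√T) = (-0.0312 + 0.1124) / 0.3111 = 0.2611 ≈ 0.26
d₂ = 0.2611 − 0.3111 = -0.0500 ≈ -0.05
e^(−rT) = e^(−0.032·2) = 0.9380
N(−d₂) = N(0.05) = 0.5199;  N(−d₁) = N(-0.26) = 0.3974
P = 326·0.9380·0.5199 − 316·0.3974 = 158.9792 − 125.5784 = 33.4008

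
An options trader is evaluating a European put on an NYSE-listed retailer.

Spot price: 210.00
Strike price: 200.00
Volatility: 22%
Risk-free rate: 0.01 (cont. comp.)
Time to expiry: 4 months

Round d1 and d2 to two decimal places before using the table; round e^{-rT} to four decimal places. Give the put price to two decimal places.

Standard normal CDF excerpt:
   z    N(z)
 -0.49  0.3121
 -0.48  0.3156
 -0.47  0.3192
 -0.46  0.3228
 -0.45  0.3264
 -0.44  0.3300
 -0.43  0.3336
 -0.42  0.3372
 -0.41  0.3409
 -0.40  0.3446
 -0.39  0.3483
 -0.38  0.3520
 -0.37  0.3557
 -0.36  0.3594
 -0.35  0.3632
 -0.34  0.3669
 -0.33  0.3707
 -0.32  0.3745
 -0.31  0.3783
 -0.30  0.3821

5.37

σ√T = 0.22·√0.3333 = 0.1270
d₁ = [ln(210/200) + (0.01 + ½·0.22²)·0.3333] / (σ√T) = (0.0488 + 0.0114) / 0.1270 = 0.4739 which rounds to 0.47
d₂ = 0.4739 − 0.1270 = 0.3469 which rounds to 0.35
e^(−rT) = e^(−0.01·0.3333) = 0.9967
N(−d₂) = N(-0.35) = 0.3632;  N(−d₁) = N(-0.47) = 0.3192
P = 200·0.9967·0.3632 − 210·0.3192 = 72.4003 − 67.0320 = 5.3683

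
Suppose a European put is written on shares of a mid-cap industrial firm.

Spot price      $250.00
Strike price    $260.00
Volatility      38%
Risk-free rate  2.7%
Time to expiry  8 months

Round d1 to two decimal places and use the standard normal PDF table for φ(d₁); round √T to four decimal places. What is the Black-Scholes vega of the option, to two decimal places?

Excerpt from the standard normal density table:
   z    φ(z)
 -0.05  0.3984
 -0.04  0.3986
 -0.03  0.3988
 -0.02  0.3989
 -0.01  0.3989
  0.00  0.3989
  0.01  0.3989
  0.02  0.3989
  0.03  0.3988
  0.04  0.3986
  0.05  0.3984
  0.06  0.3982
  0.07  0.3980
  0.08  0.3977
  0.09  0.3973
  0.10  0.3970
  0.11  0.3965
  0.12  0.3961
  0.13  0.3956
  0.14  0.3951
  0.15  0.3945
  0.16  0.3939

81.10

σ√T = 0.38 × 0.8165 = 0.3103
ln(S/K) + (r + σ²/2)T = ln(250/260) + (0.027 + 0.38²/2)·0.6667 = -0.0392 + 0.0661 = 0.0269
d₁ = 0.0269 / 0.3103 = 0.0867 ≈ 0.09
√T = √0.6667 = 0.8165
φ(d₁) = φ(0.09) = 0.3973
vega = S·φ(d₁)·√T = 250·0.3973·0.8165 = 81.0989
(Call and put vega coincide under Black-Scholes.)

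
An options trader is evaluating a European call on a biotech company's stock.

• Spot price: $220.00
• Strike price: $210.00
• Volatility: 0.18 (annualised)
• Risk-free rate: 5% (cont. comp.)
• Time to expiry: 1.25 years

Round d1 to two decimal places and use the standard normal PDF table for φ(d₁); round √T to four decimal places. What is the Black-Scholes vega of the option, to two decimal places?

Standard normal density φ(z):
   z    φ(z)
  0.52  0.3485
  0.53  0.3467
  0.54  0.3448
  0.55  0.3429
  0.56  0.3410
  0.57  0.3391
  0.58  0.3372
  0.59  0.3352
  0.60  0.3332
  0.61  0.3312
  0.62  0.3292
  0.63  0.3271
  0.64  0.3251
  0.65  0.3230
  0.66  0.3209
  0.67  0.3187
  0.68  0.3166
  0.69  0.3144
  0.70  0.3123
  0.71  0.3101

79.96

σ√T = 0.18 × 1.1180 = 0.2012
d₁ = [ln(220/210) + (0.05 + ½·0.18²)·1.25] / (σ√T) = (0.0465 + 0.0828) / 0.2012 = 0.6423 which rounds to 0.64
√T = √1.25 = 1.1180
φ(d₁) = φ(0.64) = 0.3251
vega = S·φ(d₁)·√T = 220·0.3251·1.1180 = 79.9616
(Call and put vega coincide under Black-Scholes.)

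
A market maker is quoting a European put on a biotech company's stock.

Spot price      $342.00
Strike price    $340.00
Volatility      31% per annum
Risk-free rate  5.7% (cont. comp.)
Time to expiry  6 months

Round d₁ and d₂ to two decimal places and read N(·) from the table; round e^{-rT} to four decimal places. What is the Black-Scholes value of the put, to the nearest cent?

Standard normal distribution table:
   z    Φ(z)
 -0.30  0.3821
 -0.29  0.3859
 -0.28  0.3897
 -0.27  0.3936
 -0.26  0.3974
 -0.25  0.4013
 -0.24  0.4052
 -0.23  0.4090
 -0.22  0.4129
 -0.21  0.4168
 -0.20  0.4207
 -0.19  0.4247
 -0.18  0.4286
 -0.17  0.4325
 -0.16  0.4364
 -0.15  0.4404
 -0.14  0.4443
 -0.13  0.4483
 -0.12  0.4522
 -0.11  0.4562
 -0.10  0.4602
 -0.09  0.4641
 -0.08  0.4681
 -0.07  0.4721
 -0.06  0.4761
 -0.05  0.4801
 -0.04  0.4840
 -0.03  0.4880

$24.04

σ√T = 0.31 × 0.7071 = 0.2192
ln(S/K) + (r + σ²/2)T = ln(342/340) + (0.057 + 0.31²/2)·0.5 = 0.0059 + 0.0525 = 0.0584
d₁ = 0.0584 / 0.2192 = 0.2664 ⇒ 0.27
d₂ = d₁ − σ√T = 0.2664 − 0.2192 = 0.0472 ⇒ 0.05
e^(−rT) = e^(−0.057·0.5) = 0.9719
N(−d₂) = N(-0.05) = 0.4801;  N(−d₁) = N(-0.27) = 0.3936
P = 340·0.9719·0.4801 − 342·0.3936 = 158.6471 − 134.6112 = 24.0359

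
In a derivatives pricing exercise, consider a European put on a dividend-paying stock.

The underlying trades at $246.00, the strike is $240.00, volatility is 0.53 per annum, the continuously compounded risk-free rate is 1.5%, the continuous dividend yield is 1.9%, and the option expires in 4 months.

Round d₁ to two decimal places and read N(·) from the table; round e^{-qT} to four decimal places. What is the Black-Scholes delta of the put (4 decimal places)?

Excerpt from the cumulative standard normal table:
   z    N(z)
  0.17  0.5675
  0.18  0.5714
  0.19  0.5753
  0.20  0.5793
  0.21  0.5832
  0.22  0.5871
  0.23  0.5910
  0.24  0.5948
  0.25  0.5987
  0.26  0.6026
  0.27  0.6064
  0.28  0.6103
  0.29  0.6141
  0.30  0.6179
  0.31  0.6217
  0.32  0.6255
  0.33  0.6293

-0.4064

σ√T = 0.53·√0.3333 = 0.3060
d₁ = [ln(246/240) + (0.015 − 0.019 + ½·0.53²)·0.3333] / (σ√T) = (0.0247 + 0.0455) / 0.3060 = 0.2293 → 0.23
N(d₁) = N(0.23) = 0.5910
Δ_put = exp(−qT)·(N(d₁) − 1) = 0.9937·(0.5910 − 1) = -0.4064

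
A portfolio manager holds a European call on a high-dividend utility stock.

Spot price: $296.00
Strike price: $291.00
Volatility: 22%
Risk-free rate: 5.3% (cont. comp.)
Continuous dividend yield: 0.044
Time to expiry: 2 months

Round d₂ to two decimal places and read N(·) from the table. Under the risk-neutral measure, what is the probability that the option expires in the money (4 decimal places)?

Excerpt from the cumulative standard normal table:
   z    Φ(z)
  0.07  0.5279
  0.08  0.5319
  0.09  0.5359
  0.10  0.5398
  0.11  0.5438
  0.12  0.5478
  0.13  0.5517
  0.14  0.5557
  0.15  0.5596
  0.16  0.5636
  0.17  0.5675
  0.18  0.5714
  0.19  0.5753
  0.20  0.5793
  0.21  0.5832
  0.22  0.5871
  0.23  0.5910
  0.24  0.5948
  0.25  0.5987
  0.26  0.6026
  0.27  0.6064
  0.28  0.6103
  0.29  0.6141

0.5636

σ√T = 0.22·√0.1667 = 0.0898
d₁ = [ln(296/291) + (0.053 − 0.044 + 0.22²/2)·0.1667] / 0.0898 = [0.0170 + 0.0055] / 0.0898 = 0.2513 → 0.25
d₂ = d₁ − σ√T = 0.2513 − 0.0898 = 0.1615 → 0.16
Risk-neutral Pr[S_T > K] = N(d₂) = N(0.16) = 0.5636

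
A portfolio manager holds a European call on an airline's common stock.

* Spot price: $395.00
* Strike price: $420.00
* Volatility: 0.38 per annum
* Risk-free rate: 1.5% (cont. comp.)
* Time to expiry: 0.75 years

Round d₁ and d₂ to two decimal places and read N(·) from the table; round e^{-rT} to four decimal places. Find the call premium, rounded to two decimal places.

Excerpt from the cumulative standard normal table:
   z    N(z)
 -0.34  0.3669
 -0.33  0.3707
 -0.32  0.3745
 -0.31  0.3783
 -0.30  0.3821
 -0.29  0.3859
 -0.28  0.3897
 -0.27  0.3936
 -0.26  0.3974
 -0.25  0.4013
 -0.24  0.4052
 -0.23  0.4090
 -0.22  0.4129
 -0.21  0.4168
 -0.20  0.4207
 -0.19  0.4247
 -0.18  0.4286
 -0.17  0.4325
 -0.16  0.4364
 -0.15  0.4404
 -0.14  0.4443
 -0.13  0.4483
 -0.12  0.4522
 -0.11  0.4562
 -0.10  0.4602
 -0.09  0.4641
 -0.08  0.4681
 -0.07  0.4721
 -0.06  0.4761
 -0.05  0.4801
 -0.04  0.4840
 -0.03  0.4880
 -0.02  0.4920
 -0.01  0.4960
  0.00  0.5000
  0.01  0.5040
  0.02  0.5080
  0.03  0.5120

σ√T = 0.38·√0.75 = 0.3291
d₁ = [ln(395/420) + (0.015 + ½·0.38²)·0.75] / (σ√T) = (-0.0614 + 0.0654) / 0.3291 = 0.0122 ≈ 0.01
d₂ = 0.0122 − 0.3291 = -0.3168 ≈ -0.32
exp(−rT) = exp(−0.015·0.75) = 0.9888
C = 395·N(0.01) − 420·0.9888·N(-0.32) = 395·0.5040 − 420·0.9888·0.3745 = 199.0800 − 155.5284 = 43.5516

$43.55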